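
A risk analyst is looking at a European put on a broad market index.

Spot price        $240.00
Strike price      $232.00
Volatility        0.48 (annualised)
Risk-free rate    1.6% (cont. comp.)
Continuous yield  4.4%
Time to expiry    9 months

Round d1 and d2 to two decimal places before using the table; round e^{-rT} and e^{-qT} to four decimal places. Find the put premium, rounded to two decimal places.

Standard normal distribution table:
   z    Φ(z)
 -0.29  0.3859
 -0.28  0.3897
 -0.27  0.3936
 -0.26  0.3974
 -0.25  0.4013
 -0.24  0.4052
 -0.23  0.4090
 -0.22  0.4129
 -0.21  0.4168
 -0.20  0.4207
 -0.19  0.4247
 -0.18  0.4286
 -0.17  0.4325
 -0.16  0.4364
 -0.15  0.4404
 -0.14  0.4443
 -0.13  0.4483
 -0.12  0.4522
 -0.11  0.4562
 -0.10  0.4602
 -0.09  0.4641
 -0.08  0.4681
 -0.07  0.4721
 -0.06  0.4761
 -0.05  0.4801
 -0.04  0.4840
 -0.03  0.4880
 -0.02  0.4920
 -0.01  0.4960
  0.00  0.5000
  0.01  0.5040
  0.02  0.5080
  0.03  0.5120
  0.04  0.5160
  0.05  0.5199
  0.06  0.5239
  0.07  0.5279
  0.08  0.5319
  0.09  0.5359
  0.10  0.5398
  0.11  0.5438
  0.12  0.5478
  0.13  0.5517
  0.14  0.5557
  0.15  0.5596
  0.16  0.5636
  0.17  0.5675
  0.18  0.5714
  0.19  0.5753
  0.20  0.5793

σ√T = 0.48 × 0.8660 = 0.4157
d₁ = [ln(240/232) + (0.016 − 0.044 + 0.48²/2)·0.75] / 0.4157 = [0.0339 + 0.0654] / 0.4157 = 0.2389 ≈ 0.24
d₂ = d₁ − σ√T = 0.2389 − 0.4157 = -0.1768 ≈ -0.18
e^(−qT) = e^(−0.044·0.75) = 0.9675;  e^(−rT) = e^(−0.016·0.75) = 0.9881
N(−d₂) = N(0.18) = 0.5714;  N(−d₁) = N(-0.24) = 0.4052
P = 232·0.9881·0.5714 − 240·0.9675·0.4052 = 130.9873 − 94.0874 = 36.8998

$36.90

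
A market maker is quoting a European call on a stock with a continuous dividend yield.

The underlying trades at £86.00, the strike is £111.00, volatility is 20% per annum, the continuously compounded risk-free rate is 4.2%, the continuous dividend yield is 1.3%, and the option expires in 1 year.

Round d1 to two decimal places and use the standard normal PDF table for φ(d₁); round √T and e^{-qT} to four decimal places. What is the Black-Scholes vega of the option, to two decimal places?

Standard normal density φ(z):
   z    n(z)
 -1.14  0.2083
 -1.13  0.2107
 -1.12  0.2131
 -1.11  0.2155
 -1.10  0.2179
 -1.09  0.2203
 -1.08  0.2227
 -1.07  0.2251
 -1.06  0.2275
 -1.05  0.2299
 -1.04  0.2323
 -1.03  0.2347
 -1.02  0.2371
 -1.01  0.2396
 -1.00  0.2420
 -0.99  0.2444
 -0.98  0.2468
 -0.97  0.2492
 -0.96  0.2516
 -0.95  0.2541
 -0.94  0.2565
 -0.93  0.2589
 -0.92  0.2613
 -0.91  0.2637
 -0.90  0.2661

19.92

T = 1;  σ√T = 0.2000
ln(S/K) + (r − q + σ²/2)T = ln(86/111) + (0.042 − 0.013 + 0.2²/2)·1 = -0.2552 + 0.0490 = -0.2062
d₁ = -0.2062 / 0.2000 = -1.0309 ⇒ -1.03
√T = √1 = 1.0000
φ(d₁) = φ(-1.03) = 0.2347
e^(−qT) = e^(−0.013·1) = 0.9871
vega = S·e^(−qT)·φ(d₁)·√T = 86·0.9871·0.2347·1.0000 = 19.9238
(Vega is the same for a European call and put with the same parameters.)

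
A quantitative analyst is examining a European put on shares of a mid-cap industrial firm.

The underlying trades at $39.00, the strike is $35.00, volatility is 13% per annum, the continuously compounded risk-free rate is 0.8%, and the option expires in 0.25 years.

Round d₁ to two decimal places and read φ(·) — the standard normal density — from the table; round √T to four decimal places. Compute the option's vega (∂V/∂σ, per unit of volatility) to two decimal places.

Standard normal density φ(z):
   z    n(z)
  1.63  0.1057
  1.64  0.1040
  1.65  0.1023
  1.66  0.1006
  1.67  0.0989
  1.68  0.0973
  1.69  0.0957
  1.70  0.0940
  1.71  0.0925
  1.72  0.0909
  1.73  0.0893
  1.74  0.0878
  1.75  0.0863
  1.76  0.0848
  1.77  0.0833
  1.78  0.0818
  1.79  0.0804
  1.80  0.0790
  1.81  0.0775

1.74

σ√T = 0.13·√0.25 = 0.0650
d₁ = [ln(39/35) + (0.008 + 0.13²/2)·0.25] / 0.0650 = [0.1082 + 0.0041] / 0.0650 = 1.7281 which rounds to 1.73
√T = √0.25 = 0.5000
φ(d₁) = φ(1.73) = 0.0893
vega = S·φ(d₁)·√T = 39·0.0893·0.5000 = 1.7414
(Call and put vega coincide under Black-Scholes.)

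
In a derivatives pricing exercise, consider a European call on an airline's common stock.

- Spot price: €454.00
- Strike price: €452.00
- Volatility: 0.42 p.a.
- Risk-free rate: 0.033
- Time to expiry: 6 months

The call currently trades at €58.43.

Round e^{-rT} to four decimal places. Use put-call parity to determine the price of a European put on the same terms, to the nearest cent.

exp(−rT) = exp(−0.033·0.5) = 0.9836
Put-call parity: C − P = S − K·e^(−rT) = 454 − 452·0.9836 = 454 − 444.5872 = 9.4128
P = C − (C − P) = 58.43 − (9.4128) = 49.0172

€49.02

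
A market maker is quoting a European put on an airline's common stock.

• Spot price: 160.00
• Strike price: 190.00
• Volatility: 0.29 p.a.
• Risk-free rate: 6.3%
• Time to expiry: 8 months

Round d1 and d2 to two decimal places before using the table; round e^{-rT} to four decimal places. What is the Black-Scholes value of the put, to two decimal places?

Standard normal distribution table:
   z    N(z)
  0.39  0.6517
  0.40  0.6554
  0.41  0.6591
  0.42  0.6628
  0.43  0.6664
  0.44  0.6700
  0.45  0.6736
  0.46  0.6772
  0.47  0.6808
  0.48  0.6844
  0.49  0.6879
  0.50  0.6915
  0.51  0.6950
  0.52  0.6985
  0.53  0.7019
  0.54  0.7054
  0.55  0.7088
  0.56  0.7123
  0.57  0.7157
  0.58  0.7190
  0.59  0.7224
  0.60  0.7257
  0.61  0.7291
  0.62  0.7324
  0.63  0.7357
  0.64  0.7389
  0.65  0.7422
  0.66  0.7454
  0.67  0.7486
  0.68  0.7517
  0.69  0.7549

29.76

T = 0.6667;  σ√T = 0.2368
d₁ = [ln(160/190) + (0.063 + 0.29²/2)·0.6667] / 0.2368 = [-0.1719 + 0.0700] / 0.2368 = -0.4300 → -0.43
d₂ = d₁ − σ√T = -0.4300 − 0.2368 = -0.6668 → -0.67
exp(−rT) = exp(−0.063·0.6667) = 0.9589
N(−d₂) = N(0.67) = 0.7486;  N(−d₁) = N(0.43) = 0.6664
P = 190·0.9589·0.7486 − 160·0.6664 = 136.3882 − 106.6240 = 29.7642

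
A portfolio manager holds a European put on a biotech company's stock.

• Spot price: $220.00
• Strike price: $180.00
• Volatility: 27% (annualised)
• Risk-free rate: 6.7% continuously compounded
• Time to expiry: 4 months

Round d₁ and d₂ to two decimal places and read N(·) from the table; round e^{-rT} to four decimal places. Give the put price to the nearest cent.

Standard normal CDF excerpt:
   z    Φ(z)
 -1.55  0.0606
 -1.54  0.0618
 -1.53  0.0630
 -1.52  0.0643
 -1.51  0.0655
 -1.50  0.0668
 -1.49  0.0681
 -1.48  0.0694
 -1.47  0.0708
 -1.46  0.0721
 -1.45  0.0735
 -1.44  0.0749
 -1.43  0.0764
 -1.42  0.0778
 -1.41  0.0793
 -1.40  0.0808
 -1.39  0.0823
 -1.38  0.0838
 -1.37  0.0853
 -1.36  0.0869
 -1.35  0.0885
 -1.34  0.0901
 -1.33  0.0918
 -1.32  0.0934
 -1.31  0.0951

σ√T = 0.27 × 0.5774 = 0.1559
d₁ = [ln(220/180) + (0.067 + 0.27²/2)·0.3333] / 0.1559 = [0.2007 + 0.0345] / 0.1559 = 1.5085 ≈ 1.51
d₂ = d₁ − σ√T = 1.5085 − 0.1559 = 1.3526 ≈ 1.35
exp(−rT) = exp(−0.067·0.3333) = 0.9779
N(−d₂) = N(-1.35) = 0.0885;  N(−d₁) = N(-1.51) = 0.0655
P = 180·0.9779·0.0885 − 220·0.0655 = 15.5779 − 14.4100 = 1.1679

$1.17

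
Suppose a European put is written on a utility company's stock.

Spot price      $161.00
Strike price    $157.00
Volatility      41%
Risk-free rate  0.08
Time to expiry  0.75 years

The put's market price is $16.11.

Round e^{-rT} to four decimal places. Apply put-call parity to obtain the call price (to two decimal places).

$29.25

exp(−rT) = exp(−0.08·0.75) = 0.9418
Put-call parity: C − P = S − K·e^(−rT) = 161 − 157·0.9418 = 161 − 147.8626 = 13.1374
C = P + (C − P) = 16.11 + (13.1374) = 29.2474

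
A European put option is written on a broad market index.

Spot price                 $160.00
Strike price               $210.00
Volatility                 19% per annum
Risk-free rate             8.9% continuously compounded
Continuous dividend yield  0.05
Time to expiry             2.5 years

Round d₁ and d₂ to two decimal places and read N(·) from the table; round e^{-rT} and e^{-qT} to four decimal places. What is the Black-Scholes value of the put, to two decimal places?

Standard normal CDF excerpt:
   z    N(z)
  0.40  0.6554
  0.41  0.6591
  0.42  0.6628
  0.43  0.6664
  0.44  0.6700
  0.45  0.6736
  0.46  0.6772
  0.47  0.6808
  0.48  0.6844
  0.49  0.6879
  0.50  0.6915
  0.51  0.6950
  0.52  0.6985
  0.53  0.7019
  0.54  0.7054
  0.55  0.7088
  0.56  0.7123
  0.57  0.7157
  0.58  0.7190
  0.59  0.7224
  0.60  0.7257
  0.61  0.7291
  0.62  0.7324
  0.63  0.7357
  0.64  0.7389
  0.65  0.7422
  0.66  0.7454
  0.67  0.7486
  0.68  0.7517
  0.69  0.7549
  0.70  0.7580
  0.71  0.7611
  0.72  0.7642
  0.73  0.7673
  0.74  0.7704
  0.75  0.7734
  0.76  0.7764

σ√T = 0.19·√2.5 = 0.3004
d₁ = [ln(160/210) + (0.089 − 0.05 + 0.19²/2)·2.5] / 0.3004 = [-0.2719 + 0.1426] / 0.3004 = -0.4304 → -0.43
d₂ = d₁ − σ√T = -0.4304 − 0.3004 = -0.7308 → -0.73
exp(−qT) = exp(−0.05·2.5) = 0.8825;  exp(−rT) = exp(−0.089·2.5) = 0.8005
N(−d₂) = N(0.73) = 0.7673;  N(−d₁) = N(0.43) = 0.6664
P = 210·0.8005·0.7673 − 160·0.8825·0.6664 = 128.9870 − 94.0957 = 34.8913

$34.89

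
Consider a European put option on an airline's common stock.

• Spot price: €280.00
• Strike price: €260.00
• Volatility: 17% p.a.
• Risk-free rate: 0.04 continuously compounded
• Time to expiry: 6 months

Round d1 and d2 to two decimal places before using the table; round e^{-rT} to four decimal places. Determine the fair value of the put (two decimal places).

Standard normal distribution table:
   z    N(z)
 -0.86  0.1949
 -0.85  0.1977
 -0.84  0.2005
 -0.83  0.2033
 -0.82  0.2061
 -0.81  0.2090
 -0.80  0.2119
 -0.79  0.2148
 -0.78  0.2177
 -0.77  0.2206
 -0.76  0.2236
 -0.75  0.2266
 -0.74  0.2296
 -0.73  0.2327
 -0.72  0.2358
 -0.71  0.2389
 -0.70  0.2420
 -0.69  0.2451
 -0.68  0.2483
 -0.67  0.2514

€3.95

σ√T = 0.17·√0.5 = 0.1202
ln(S/K) + (r + σ²/2)T = ln(280/260) + (0.04 + 0.17²/2)·0.5 = 0.0741 + 0.0272 = 0.1013
d₁ = 0.1013 / 0.1202 = 0.8430 ⇒ 0.84
d₂ = d₁ − σ√T = 0.8430 − 0.1202 = 0.7228 ⇒ 0.72
e^(−rT) = e^(−0.04·0.5) = 0.9802
N(−d₂) = N(-0.72) = 0.2358;  N(−d₁) = N(-0.84) = 0.2005
P = 260·0.9802·0.2358 − 280·0.2005 = 60.0941 − 56.1400 = 3.9541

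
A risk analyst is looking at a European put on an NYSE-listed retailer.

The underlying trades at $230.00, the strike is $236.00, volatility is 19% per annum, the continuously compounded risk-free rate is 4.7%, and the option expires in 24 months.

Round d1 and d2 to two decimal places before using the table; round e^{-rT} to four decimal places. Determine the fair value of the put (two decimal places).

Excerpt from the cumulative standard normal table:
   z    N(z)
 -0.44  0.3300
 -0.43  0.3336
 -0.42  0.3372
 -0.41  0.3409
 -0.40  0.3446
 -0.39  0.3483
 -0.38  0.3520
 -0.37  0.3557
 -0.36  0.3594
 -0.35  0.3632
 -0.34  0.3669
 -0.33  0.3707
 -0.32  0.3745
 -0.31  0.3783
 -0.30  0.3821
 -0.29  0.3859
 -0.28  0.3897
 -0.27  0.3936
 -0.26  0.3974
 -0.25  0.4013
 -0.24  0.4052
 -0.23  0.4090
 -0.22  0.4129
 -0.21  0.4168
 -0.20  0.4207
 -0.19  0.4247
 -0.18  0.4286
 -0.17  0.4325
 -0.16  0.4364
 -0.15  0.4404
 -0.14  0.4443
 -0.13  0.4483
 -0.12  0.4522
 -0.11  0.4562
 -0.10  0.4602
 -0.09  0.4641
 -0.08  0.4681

σ√T = 0.19·√2 = 0.2687
d₁ = [ln(230/236) + (0.047 + 0.19²/2)·2] / 0.2687 = [-0.0258 + 0.1301] / 0.2687 = 0.3883 ⇒ 0.39
d₂ = d₁ − σ√T = 0.3883 − 0.2687 = 0.1196 ⇒ 0.12
e^(−rT) = e^(−0.047·2) = 0.9103
P = 236·0.9103·N(-0.12) − 230·N(-0.39) = 236·0.9103·0.4522 − 230·0.3483 = 97.1465 − 80.1090 = 17.0375

$17.04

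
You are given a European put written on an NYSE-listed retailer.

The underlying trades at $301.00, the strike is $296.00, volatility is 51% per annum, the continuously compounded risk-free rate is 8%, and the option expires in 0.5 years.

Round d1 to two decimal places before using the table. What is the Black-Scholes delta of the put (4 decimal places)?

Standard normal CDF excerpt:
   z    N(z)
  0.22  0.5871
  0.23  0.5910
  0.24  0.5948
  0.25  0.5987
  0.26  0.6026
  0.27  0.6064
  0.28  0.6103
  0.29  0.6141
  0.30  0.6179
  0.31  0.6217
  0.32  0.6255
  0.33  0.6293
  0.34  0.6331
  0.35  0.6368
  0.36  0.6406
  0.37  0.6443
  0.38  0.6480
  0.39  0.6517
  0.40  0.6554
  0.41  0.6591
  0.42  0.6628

-0.3669

σ√T = 0.51·√0.5 = 0.3606
ln(S/K) + (r + σ²/2)T = ln(301/296) + (0.08 + 0.51²/2)·0.5 = 0.0168 + 0.1050 = 0.1218
d₁ = 0.1218 / 0.3606 = 0.3377 ⇒ 0.34
N(d₁) = N(0.34) = 0.6331
Δ_put = N(d₁) − 1 = 0.6331 − 1 = -0.3669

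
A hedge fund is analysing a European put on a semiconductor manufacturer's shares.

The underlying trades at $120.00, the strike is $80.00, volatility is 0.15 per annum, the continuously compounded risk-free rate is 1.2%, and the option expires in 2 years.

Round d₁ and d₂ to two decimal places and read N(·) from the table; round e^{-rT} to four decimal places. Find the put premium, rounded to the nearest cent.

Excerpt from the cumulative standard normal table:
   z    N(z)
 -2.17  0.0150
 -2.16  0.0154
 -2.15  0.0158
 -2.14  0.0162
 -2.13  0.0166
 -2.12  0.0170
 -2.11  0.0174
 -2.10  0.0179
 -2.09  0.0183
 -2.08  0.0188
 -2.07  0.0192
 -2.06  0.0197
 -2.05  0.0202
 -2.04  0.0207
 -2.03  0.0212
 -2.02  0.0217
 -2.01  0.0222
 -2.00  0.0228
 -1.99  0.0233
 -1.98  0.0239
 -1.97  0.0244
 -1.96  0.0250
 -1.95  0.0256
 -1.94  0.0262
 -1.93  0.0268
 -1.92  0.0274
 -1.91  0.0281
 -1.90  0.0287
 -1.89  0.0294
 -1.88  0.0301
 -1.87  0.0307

σ√T = 0.15·√2 = 0.2121
d₁ = [ln(120/80) + (0.012 + ½·0.15²)·2] / (σ√T) = (0.4055 + 0.0465) / 0.2121 = 2.1306 ≈ 2.13
d₂ = 2.1306 − 0.2121 = 1.9185 ≈ 1.92
e^(−rT) = e^(−0.012·2) = 0.9763
N(−d₂) = N(-1.92) = 0.0274;  N(−d₁) = N(-2.13) = 0.0166
P = 80·0.9763·0.0274 − 120·0.0166 = 2.1400 − 1.9920 = 0.1480

$0.15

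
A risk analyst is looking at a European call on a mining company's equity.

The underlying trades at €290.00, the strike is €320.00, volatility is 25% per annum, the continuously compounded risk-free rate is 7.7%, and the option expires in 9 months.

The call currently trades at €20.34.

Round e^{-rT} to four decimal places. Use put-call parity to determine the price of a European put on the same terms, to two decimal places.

€32.39

e^(−rT) = e^(−0.077·0.75) = 0.9439
Put-call parity: C − P = S − K·e^(−rT) = 290 − 320·0.9439 = 290 − 302.0480 = -12.0480
P = C − (C − P) = 20.34 − (-12.0480) = 32.3880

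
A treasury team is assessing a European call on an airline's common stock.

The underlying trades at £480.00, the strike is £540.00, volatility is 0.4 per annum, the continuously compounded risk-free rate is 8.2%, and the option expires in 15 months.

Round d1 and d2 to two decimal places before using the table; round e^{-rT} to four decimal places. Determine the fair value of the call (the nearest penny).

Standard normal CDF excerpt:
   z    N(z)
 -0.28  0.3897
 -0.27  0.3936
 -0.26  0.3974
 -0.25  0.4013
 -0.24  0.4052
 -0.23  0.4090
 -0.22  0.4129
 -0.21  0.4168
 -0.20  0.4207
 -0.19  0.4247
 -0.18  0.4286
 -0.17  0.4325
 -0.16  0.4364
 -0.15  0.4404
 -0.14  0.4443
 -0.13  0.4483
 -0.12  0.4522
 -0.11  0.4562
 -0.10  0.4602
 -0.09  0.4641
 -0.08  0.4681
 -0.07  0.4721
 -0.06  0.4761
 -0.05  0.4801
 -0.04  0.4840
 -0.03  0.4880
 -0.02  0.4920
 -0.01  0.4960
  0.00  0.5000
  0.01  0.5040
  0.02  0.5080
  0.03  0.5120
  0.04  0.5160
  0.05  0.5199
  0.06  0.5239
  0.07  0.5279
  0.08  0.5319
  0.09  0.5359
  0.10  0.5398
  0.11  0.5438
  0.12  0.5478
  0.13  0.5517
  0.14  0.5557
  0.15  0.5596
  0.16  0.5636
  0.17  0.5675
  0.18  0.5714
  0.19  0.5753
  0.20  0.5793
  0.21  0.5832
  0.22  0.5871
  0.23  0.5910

£82.45

σ√T = 0.4 × 1.1180 = 0.4472
d₁ = [ln(480/540) + (0.082 + ½·0.4²)·1.25] / (σ√T) = (-0.1178 + 0.2025) / 0.4472 = 0.1894 → 0.19
d₂ = 0.1894 − 0.4472 = -0.2578 → -0.26
exp(−rT) = exp(−0.082·1.25) = 0.9026
N(d₁) = N(0.19) = 0.5753;  N(d₂) = N(-0.26) = 0.3974
C = 480·0.5753 − 540·0.9026·0.3974 = 276.1440 − 193.6943 = 82.4497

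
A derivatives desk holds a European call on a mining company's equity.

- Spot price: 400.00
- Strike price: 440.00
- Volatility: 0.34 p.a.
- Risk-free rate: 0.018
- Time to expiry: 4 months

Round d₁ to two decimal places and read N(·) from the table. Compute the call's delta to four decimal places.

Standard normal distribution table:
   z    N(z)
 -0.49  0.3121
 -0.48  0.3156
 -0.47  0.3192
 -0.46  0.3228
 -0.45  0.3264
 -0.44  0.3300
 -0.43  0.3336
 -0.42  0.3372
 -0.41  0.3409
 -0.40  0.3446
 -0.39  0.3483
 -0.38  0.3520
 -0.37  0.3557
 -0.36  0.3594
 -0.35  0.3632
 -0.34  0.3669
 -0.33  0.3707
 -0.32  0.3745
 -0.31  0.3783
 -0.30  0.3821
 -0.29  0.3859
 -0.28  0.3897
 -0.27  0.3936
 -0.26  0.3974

0.3594

σ√T = 0.34 × 0.5774 = 0.1963
d₁ = [ln(400/440) + (0.018 + 0.34²/2)·0.3333] / 0.1963 = [-0.0953 + 0.0253] / 0.1963 = -0.3568 → -0.36
N(d₁) = N(-0.36) = 0.3594
Δ_call = N(d₁) = 0.3594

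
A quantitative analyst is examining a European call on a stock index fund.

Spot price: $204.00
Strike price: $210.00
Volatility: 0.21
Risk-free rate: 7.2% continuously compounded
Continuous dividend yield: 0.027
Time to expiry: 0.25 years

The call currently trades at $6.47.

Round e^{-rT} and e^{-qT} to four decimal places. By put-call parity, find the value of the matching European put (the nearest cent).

e^(−qT) = e^(−0.027·0.25) = 0.9933;  e^(−rT) = e^(−0.072·0.25) = 0.9822
Put-call parity: C − P = S·e^(−qT) − K·e^(−rT) = 204·0.9933 − 210·0.9822 = 202.6332 − 206.2620 = -3.6288
P = C − (C − P) = 6.47 − (-3.6288) = 10.0988

$10.10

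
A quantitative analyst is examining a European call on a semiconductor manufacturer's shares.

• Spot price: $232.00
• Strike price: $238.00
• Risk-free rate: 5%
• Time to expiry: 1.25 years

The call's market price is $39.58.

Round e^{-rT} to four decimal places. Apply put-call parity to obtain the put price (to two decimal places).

e^(−rT) = e^(−0.05·1.25) = 0.9394
Put-call parity: C − P = S − K·e^(−rT) = 232 − 238·0.9394 = 232 − 223.5772 = 8.4228
P = C − (C − P) = 39.58 − (8.4228) = 31.1572

$31.16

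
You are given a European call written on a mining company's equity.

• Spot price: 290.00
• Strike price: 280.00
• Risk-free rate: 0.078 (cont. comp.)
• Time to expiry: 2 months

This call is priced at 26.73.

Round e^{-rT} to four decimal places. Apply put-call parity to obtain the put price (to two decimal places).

13.12

e^(−rT) = e^(−0.078·0.1667) = 0.9871
Put-call parity: C − P = S − K·e^(−rT) = 290 − 280·0.9871 = 290 − 276.3880 = 13.6120
P = C − (C − P) = 26.73 − (13.6120) = 13.1180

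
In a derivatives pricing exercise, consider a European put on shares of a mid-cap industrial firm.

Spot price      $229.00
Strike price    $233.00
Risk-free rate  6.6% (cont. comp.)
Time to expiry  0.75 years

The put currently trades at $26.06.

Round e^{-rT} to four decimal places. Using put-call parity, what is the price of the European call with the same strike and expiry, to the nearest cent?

$33.31

e^(−rT) = e^(−0.066·0.75) = 0.9517
Put-call parity: C − P = S − K·e^(−rT) = 229 − 233·0.9517 = 229 − 221.7461 = 7.2539
C = P + (C − P) = 26.06 + (7.2539) = 33.3139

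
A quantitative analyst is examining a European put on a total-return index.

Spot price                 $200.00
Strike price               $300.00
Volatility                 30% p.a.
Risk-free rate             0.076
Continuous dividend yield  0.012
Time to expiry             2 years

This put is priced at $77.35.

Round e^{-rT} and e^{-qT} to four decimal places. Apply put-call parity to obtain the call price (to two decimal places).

$14.91

exp(−qT) = exp(−0.012·2) = 0.9763;  exp(−rT) = exp(−0.076·2) = 0.8590
Put-call parity: C − P = S·e^(−qT) − K·e^(−rT) = 200·0.9763 − 300·0.8590 = 195.2600 − 257.7000 = -62.4400
C = P + (C − P) = 77.35 + (-62.4400) = 14.9100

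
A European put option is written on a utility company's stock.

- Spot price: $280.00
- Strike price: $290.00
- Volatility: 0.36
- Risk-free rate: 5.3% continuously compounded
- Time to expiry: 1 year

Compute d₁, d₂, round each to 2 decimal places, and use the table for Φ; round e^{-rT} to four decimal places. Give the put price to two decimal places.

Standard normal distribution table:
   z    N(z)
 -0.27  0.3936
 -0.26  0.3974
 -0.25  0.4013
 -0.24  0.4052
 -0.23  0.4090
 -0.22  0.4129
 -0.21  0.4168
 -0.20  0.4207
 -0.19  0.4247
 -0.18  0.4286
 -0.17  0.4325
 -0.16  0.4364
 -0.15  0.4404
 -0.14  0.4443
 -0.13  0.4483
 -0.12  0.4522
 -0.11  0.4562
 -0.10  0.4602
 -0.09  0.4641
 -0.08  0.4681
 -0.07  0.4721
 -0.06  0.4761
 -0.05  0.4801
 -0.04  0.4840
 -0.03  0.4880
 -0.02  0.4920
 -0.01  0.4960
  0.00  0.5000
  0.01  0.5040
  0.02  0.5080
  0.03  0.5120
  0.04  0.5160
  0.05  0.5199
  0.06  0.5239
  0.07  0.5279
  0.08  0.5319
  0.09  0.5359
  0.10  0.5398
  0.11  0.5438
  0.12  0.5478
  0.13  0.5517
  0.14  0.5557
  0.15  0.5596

σ√T = 0.36·√1 = 0.3600
d₁ = [ln(280/290) + (0.053 + 0.36²/2)·1] / 0.3600 = [-0.0351 + 0.1178] / 0.3600 = 0.2297 ⇒ 0.23
d₂ = d₁ − σ√T = 0.2297 − 0.3600 = -0.1303 ⇒ -0.13
e^(−rT) = e^(−0.053·1) = 0.9484
N(−d₂) = N(0.13) = 0.5517;  N(−d₁) = N(-0.23) = 0.4090
P = 290·0.9484·0.5517 − 280·0.4090 = 151.7374 − 114.5200 = 37.2174

$37.22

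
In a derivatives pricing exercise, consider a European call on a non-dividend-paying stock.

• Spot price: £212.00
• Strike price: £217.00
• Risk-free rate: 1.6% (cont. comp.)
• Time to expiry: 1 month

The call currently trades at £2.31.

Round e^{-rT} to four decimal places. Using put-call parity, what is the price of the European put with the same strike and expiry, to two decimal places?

exp(−rT) = exp(−0.016·0.08333) = 0.9987
Put-call parity: C − P = S − K·e^(−rT) = 212 − 217·0.9987 = 212 − 216.7179 = -4.7179
P = C − (C − P) = 2.31 − (-4.7179) = 7.0279

£7.03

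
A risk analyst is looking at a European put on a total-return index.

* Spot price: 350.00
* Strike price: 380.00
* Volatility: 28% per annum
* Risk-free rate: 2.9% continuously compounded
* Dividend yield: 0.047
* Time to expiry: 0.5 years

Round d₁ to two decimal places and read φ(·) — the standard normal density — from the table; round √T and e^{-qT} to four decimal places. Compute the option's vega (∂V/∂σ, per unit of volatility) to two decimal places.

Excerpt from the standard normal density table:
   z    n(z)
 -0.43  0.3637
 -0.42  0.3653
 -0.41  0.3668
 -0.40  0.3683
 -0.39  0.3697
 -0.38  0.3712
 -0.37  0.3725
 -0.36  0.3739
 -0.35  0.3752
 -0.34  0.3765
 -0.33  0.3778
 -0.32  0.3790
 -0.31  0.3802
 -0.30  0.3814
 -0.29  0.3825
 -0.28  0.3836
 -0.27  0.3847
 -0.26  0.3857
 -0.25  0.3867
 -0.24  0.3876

90.39

σ√T = 0.28 × 0.7071 = 0.1980
d₁ = [ln(350/380) + (0.029 − 0.047 + ½·0.28²)·0.5] / (σ√T) = (-0.0822 + 0.0106) / 0.1980 = -0.3618 ⇒ -0.36
√T = √0.5 = 0.7071
φ(d₁) = φ(-0.36) = 0.3739
e^(−qT) = e^(−0.047·0.5) = 0.9768
vega = S·e^(−qT)·φ(d₁)·√T = 350·0.9768·0.3739·0.7071 = 90.3878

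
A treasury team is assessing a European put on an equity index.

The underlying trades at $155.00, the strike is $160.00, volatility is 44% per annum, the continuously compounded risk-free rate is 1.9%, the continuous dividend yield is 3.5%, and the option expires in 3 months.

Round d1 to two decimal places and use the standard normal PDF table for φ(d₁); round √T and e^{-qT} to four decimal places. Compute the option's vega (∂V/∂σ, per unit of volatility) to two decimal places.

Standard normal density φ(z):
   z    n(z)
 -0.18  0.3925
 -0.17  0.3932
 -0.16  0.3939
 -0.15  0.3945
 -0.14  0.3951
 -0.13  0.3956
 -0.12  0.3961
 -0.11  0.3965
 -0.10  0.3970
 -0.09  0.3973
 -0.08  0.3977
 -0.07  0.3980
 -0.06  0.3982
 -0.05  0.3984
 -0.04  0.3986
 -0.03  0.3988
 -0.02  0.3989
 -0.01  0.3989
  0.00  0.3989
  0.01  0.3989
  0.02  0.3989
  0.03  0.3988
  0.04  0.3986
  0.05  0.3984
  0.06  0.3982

σ√T = 0.44·√0.25 = 0.2200
d₁ = [ln(155/160) + (0.019 − 0.035 + 0.44²/2)·0.25] / 0.2200 = [-0.0317 + 0.0202] / 0.2200 = -0.0525 ⇒ -0.05
√T = √0.25 = 0.5000
φ(d₁) = φ(-0.05) = 0.3984
e^(−qT) = e^(−0.035·0.25) = 0.9913
vega = S·e^(−qT)·φ(d₁)·√T = 155·0.9913·0.3984·0.5000 = 30.6074

30.61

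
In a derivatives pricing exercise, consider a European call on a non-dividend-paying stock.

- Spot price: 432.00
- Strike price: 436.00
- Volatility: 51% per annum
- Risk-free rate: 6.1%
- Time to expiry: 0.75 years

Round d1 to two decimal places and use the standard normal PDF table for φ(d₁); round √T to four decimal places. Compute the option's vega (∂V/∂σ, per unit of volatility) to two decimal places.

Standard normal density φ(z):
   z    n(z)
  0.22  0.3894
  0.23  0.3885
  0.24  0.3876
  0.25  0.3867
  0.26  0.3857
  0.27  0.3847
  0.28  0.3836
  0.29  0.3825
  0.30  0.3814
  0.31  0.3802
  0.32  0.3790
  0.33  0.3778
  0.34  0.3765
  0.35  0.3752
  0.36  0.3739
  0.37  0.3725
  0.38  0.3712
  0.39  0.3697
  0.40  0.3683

σ√T = 0.51·√0.75 = 0.4417
d₁ = [ln(432/436) + (0.061 + 0.51²/2)·0.75] / 0.4417 = [-0.0092 + 0.1433] / 0.4417 = 0.3036 which rounds to 0.30
√T = √0.75 = 0.8660
φ(d₁) = φ(0.30) = 0.3814
vega = S·φ(d₁)·√T = 432·0.3814·0.8660 = 142.6863

142.69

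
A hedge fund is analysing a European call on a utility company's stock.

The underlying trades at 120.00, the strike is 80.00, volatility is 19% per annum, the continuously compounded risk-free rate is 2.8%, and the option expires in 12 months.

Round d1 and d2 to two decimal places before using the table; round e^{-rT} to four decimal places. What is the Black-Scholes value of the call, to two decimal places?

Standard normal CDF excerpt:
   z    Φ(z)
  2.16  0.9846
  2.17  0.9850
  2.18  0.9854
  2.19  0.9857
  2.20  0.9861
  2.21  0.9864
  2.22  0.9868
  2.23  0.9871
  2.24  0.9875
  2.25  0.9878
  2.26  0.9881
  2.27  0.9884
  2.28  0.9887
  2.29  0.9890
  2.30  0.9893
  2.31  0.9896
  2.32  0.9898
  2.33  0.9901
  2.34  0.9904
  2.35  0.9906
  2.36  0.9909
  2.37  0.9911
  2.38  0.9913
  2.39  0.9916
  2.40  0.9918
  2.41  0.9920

42.28

σ√T = 0.19·√1 = 0.1900
d₁ = [ln(120/80) + (0.028 + 0.19²/2)·1] / 0.1900 = [0.4055 + 0.0461] / 0.1900 = 2.3764 ≈ 2.38
d₂ = d₁ − σ√T = 2.3764 − 0.1900 = 2.1864 ≈ 2.19
e^(−rT) = e^(−0.028·1) = 0.9724
N(d₁) = N(2.38) = 0.9913;  N(d₂) = N(2.19) = 0.9857
C = 120·0.9913 − 80·0.9724·0.9857 = 118.9560 − 76.6796 = 42.2764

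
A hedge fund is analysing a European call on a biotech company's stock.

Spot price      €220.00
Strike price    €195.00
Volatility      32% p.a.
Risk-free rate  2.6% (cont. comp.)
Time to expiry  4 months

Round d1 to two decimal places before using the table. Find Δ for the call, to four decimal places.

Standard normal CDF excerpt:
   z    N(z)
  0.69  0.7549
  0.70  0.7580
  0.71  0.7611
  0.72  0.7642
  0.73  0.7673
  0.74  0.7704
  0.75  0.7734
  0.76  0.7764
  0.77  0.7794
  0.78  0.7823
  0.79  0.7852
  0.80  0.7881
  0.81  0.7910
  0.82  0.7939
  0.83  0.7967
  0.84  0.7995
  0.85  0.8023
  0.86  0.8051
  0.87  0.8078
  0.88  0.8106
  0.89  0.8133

0.7852

σ√T = 0.32·√0.3333 = 0.1848
d₁ = [ln(220/195) + (0.026 + 0.32²/2)·0.3333] / 0.1848 = [0.1206 + 0.0257] / 0.1848 = 0.7922 ⇒ 0.79
N(d₁) = N(0.79) = 0.7852
Δ_call = N(d₁) = 0.7852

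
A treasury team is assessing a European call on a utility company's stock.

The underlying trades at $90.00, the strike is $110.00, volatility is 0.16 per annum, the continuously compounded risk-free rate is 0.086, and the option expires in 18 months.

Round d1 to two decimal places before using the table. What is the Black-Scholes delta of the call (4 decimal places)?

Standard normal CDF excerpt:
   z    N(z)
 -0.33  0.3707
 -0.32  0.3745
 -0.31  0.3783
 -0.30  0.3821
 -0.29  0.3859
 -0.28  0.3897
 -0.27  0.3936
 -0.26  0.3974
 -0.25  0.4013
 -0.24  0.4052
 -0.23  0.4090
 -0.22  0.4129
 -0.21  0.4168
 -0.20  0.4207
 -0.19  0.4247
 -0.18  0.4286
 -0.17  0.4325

σ√T = 0.16·√1.5 = 0.1960
d₁ = [ln(90/110) + (0.086 + 0.16²/2)·1.5] / 0.1960 = [-0.2007 + 0.1482] / 0.1960 = -0.2678 ⇒ -0.27
N(d₁) = N(-0.27) = 0.3936
Δ_call = N(d₁) = 0.3936

0.3936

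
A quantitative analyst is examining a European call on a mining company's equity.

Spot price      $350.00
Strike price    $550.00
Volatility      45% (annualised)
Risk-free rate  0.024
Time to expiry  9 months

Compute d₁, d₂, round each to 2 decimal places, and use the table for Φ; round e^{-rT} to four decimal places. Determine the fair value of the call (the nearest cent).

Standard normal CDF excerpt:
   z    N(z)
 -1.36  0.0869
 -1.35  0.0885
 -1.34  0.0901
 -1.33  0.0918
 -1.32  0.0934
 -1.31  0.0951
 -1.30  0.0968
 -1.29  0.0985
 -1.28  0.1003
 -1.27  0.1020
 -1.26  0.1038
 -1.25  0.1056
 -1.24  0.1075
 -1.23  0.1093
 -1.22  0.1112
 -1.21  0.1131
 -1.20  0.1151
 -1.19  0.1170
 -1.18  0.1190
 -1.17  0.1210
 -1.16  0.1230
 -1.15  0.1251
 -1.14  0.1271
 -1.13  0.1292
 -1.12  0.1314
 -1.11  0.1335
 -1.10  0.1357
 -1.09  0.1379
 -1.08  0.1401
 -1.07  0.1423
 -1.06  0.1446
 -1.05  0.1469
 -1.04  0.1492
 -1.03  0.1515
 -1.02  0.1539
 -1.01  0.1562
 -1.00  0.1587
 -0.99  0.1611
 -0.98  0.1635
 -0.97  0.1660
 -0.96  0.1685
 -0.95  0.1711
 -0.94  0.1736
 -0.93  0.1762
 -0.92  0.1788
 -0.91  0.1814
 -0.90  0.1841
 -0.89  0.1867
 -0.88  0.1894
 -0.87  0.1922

$11.21

σ√T = 0.45 × 0.8660 = 0.3897
d₁ = [ln(350/550) + (0.024 + ½·0.45²)·0.75] / (σ√T) = (-0.4520 + 0.0939) / 0.3897 = -0.9188 which rounds to -0.92
d₂ = -0.9188 − 0.3897 = -1.3085 which rounds to -1.31
e^(−rT) = e^(−0.024·0.75) = 0.9822
C = 350·N(-0.92) − 550·0.9822·N(-1.31) = 350·0.1788 − 550·0.9822·0.0951 = 62.5800 − 51.3740 = 11.2060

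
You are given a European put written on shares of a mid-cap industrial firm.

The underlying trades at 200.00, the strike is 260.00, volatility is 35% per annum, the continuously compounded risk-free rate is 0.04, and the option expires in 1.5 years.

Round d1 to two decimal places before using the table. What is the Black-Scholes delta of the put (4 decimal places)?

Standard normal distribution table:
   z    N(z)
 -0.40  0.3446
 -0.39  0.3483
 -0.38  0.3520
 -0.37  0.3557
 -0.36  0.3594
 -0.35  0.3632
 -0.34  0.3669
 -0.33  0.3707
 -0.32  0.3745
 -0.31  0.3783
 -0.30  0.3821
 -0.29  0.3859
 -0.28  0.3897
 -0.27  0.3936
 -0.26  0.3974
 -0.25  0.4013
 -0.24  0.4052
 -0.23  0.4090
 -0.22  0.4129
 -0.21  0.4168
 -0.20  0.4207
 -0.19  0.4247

σ√T = 0.35 × 1.2247 = 0.4287
d₁ = [ln(200/260) + (0.04 + 0.35²/2)·1.5] / 0.4287 = [-0.2624 + 0.1519] / 0.4287 = -0.2578 which rounds to -0.26
N(d₁) = N(-0.26) = 0.3974
Δ_put = N(d₁) − 1 = 0.3974 − 1 = -0.6026

-0.6026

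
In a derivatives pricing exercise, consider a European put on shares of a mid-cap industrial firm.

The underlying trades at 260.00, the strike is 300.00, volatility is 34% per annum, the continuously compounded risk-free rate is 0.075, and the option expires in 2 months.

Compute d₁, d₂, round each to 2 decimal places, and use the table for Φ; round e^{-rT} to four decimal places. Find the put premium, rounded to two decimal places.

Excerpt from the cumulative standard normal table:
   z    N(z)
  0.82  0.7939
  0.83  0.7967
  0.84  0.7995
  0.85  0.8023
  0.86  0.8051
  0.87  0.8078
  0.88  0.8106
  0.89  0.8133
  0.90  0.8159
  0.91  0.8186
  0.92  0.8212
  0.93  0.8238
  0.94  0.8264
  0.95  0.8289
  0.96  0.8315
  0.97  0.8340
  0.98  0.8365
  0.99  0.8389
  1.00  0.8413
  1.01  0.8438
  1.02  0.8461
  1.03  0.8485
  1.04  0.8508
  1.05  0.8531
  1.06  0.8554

T = 0.1667;  σ√T = 0.1388
d₁ = [ln(260/300) + (0.075 + 0.34²/2)·0.1667] / 0.1388 = [-0.1431 + 0.0221] / 0.1388 = -0.8715 → -0.87
d₂ = d₁ − σ√T = -0.8715 − 0.1388 = -1.0103 → -1.01
exp(−rT) = exp(−0.075·0.1667) = 0.9876
N(−d₂) = N(1.01) = 0.8438;  N(−d₁) = N(0.87) = 0.8078
P = 300·0.9876·0.8438 − 260·0.8078 = 250.0011 − 210.0280 = 39.9731

39.97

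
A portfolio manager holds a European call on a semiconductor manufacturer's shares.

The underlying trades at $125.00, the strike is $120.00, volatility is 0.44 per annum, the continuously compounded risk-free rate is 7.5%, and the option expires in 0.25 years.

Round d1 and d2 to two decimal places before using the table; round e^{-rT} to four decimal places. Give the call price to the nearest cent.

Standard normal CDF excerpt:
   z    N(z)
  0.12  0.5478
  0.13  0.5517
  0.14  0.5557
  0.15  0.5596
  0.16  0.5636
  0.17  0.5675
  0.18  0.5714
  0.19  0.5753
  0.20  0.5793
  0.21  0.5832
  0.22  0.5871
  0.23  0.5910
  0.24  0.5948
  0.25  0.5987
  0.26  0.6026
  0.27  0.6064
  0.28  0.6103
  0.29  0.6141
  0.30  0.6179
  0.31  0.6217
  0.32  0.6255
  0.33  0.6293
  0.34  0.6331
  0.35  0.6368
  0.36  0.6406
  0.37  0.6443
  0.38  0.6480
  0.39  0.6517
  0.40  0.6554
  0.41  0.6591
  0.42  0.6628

σ√T = 0.44 × 0.5000 = 0.2200
d₁ = [ln(125/120) + (0.075 + 0.44²/2)·0.25] / 0.2200 = [0.0408 + 0.0430] / 0.2200 = 0.3808 → 0.38
d₂ = d₁ − σ√T = 0.3808 − 0.2200 = 0.1608 → 0.16
exp(−rT) = exp(−0.075·0.25) = 0.9814
C = 125·N(0.38) − 120·0.9814·N(0.16) = 125·0.6480 − 120·0.9814·0.5636 = 81.0000 − 66.3740 = 14.6260

$14.63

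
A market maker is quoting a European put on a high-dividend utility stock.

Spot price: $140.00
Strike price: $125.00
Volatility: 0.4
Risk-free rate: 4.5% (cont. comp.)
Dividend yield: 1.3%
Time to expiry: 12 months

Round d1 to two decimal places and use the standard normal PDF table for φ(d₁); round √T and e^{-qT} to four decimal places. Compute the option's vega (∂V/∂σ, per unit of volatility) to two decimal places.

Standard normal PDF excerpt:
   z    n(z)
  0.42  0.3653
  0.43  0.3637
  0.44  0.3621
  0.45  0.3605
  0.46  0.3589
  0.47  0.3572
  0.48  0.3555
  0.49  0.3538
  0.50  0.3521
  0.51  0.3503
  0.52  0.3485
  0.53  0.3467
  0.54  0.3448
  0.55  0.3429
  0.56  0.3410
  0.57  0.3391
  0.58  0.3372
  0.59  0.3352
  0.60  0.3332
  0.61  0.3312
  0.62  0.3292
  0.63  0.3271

σ√T = 0.4·√1 = 0.4000
d₁ = [ln(140/125) + (0.045 − 0.013 + ½·0.4²)·1] / (σ√T) = (0.1133 + 0.1120) / 0.4000 = 0.5633 ≈ 0.56
√T = √1 = 1.0000
φ(d₁) = φ(0.56) = 0.3410
e^(−qT) = e^(−0.013·1) = 0.9871
vega = S·e^(−qT)·φ(d₁)·√T = 140·0.9871·0.3410·1.0000 = 47.1242

47.12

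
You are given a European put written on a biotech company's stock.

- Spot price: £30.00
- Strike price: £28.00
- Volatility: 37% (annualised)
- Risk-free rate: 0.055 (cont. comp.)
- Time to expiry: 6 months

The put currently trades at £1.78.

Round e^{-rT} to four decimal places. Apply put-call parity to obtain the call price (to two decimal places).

£4.54

exp(−rT) = exp(−0.055·0.5) = 0.9729
Put-call parity: C − P = S − K·e^(−rT) = 30 − 28·0.9729 = 30 − 27.2412 = 2.7588
C = P + (C − P) = 1.78 + (2.7588) = 4.5388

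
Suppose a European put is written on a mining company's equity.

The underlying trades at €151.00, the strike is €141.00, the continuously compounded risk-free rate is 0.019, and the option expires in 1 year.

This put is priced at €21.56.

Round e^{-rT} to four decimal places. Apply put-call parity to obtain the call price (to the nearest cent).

€34.21

exp(−rT) = exp(−0.019·1) = 0.9812
Put-call parity: C − P = S − K·e^(−rT) = 151 − 141·0.9812 = 151 − 138.3492 = 12.6508
C = P + (C − P) = 21.56 + (12.6508) = 34.2108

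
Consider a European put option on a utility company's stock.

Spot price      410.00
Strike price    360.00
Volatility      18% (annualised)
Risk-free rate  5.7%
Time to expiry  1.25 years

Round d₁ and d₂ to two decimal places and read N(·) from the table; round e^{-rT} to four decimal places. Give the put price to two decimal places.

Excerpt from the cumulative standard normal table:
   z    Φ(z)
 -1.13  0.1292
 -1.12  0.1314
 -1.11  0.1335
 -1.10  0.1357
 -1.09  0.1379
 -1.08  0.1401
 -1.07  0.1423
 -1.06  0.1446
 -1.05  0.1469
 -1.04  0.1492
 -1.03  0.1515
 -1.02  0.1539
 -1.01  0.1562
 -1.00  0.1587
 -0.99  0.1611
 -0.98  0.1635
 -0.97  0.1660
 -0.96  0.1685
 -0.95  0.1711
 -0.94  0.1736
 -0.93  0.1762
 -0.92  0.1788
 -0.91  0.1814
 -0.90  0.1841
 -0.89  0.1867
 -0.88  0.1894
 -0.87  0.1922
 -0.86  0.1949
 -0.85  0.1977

T = 1.25;  σ√T = 0.2012
d₁ = [ln(410/360) + (0.057 + ½·0.18²)·1.25] / (σ√T) = (0.1301 + 0.0915) / 0.2012 = 1.1009 which rounds to 1.10
d₂ = 1.1009 − 0.2012 = 0.8997 which rounds to 0.90
e^(−rT) = e^(−0.057·1.25) = 0.9312
N(−d₂) = N(-0.90) = 0.1841;  N(−d₁) = N(-1.10) = 0.1357
P = 360·0.9312·0.1841 − 410·0.1357 = 61.7162 − 55.6370 = 6.0792

6.08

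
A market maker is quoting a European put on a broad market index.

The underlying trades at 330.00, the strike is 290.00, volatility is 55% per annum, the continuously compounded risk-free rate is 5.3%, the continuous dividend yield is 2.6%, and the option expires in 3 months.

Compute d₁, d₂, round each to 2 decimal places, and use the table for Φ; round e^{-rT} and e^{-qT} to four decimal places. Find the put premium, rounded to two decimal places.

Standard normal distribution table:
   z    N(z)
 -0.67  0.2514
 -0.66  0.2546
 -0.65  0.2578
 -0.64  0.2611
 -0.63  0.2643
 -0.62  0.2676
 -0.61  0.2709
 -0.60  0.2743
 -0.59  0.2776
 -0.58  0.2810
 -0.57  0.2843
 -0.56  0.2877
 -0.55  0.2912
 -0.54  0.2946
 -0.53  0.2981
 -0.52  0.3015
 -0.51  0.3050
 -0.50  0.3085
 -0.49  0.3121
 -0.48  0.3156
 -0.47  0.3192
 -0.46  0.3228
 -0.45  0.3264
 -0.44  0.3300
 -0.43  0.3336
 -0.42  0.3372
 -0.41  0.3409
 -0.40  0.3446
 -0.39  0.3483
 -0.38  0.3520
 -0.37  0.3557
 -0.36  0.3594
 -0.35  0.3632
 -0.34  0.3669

16.20

σ√T = 0.55 × 0.5000 = 0.2750
d₁ = [ln(330/290) + (0.053 − 0.026 + 0.55²/2)·0.25] / 0.2750 = [0.1292 + 0.0446] / 0.2750 = 0.6319 ≈ 0.63
d₂ = d₁ − σ√T = 0.6319 − 0.2750 = 0.3569 ≈ 0.36
exp(−qT) = exp(−0.026·0.25) = 0.9935;  exp(−rT) = exp(−0.053·0.25) = 0.9868
N(−d₂) = N(-0.36) = 0.3594;  N(−d₁) = N(-0.63) = 0.2643
P = 290·0.9868·0.3594 − 330·0.9935·0.2643 = 102.8502 − 86.6521 = 16.1981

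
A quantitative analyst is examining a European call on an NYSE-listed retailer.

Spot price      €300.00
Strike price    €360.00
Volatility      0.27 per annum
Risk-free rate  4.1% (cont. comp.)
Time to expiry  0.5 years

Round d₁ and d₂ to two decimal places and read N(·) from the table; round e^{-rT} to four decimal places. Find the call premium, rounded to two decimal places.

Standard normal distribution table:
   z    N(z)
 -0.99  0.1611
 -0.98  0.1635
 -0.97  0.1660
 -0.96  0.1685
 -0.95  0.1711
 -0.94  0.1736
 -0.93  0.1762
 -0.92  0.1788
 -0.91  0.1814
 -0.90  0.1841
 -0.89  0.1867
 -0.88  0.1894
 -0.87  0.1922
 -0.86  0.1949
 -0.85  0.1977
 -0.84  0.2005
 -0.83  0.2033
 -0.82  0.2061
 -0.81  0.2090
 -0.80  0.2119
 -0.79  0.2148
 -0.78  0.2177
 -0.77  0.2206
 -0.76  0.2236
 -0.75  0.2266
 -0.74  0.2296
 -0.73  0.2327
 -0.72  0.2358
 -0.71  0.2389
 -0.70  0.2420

σ√T = 0.27·√0.5 = 0.1909
d₁ = [ln(300/360) + (0.041 + 0.27²/2)·0.5] / 0.1909 = [-0.1823 + 0.0387] / 0.1909 = -0.7521 ≈ -0.75
d₂ = d₁ − σ√T = -0.7521 − 0.1909 = -0.9431 ≈ -0.94
e^(−rT) = e^(−0.041·0.5) = 0.9797
N(d₁) = N(-0.75) = 0.2266;  N(d₂) = N(-0.94) = 0.1736
C = 300·0.2266 − 360·0.9797·0.1736 = 67.9800 − 61.2273 = 6.7527

€6.75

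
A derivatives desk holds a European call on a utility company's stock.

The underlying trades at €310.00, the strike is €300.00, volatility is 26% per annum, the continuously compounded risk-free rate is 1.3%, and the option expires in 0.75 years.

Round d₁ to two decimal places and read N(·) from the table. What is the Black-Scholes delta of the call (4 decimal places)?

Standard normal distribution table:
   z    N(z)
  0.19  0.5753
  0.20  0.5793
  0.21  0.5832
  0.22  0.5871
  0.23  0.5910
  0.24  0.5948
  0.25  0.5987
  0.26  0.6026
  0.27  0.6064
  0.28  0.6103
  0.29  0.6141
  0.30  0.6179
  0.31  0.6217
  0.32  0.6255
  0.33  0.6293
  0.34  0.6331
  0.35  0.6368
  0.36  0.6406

σ√T = 0.26·√0.75 = 0.2252
d₁ = [ln(310/300) + (0.013 + ½·0.26²)·0.75] / (σ√T) = (0.0328 + 0.0351) / 0.2252 = 0.3015 which rounds to 0.30
N(d₁) = N(0.30) = 0.6179
Δ_call = N(d₁) = 0.6179

0.6179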